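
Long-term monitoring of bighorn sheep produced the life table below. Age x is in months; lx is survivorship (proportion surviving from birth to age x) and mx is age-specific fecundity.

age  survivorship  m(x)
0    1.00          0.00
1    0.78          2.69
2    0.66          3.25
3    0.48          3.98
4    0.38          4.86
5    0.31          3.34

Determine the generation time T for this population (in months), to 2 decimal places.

lx·mx: 0, 2.0982, 2.145, 1.9104, 1.8468, 1.0354 → R0 = 9.0358
x·lx·mx: 0, 2.0982, 4.29, 5.7312, 7.3872, 5.177 → Σ = 24.6836
T = 24.6836 / 9.0358 = 2.731756… → 2.73

2.73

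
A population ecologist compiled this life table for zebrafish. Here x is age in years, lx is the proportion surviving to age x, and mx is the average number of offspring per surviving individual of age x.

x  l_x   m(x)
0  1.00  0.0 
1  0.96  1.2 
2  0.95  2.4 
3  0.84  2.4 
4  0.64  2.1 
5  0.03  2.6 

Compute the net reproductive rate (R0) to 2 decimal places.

lx·mx by age: 0, 1.152, 2.28, 2.016, 1.344, 0.078
R0 = Σ lx·mx = 6.87 → 6.87

6.87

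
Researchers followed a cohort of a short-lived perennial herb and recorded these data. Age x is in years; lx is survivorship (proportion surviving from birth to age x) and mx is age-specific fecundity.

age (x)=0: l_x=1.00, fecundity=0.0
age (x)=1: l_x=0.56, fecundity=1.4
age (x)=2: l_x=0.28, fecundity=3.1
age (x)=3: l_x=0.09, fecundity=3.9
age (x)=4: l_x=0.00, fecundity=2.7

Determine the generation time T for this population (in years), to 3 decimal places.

lx·mx: 0, 0.784, 0.868, 0.351, 0 → R0 = 2.003
x·lx·mx: 0, 0.784, 1.736, 1.053, 0 → Σ = 3.573
T = 3.573 / 2.003 = 1.783824… → 1.784

1.784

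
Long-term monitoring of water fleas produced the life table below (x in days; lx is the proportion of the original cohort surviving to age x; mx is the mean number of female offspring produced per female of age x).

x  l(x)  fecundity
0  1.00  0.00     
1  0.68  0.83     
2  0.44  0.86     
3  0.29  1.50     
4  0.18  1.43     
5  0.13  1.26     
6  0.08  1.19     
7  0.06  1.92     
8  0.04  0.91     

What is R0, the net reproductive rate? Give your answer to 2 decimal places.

lx·mx by age: 0, 0.5644, 0.3784, 0.435, 0.2574, 0.1638, 0.0952, 0.1152, 0.0364
R0 = Σ lx·mx = 2.0458 → 2.05

2.05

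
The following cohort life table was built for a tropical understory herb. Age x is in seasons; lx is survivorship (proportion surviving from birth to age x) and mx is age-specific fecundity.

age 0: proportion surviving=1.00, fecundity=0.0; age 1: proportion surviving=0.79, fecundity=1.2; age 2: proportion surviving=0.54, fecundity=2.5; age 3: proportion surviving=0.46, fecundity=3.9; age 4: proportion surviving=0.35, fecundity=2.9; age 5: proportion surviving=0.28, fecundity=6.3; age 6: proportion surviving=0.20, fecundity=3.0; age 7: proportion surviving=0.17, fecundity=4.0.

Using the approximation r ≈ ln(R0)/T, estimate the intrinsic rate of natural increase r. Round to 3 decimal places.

R0 = Σ lx·mx = 0 + 0.948 + 1.35 + 1.794 + 1.015 + 1.764 + 0.6 + 0.68 = 8.151
Σ x·lx·mx = 30.27; T = 30.27/8.151 = 3.71365…
r ≈ ln(R0)/T = ln(8.151)/3.71365… = 0.56498… → 0.565

0.565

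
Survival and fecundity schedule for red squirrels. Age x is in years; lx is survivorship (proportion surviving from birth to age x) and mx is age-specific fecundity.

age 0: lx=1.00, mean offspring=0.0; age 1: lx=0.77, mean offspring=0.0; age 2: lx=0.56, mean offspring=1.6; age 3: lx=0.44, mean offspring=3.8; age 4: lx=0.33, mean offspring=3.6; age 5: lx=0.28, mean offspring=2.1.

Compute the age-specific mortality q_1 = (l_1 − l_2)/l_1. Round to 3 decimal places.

q_1 = (l_1 − l_2) / l_1 = (0.77 − 0.56) / 0.77
     = 0.21 / 0.77 = 0.272727… → 0.273

0.273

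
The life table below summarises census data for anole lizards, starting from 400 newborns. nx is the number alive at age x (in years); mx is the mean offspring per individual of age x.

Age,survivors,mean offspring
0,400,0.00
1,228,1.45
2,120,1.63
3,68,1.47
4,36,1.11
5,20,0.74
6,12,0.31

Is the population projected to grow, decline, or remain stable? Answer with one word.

lx = nx/n0 = nx/400: 1, 0.57, 0.3, 0.17, 0.09, 0.05, 0.03
R0 = Σ lx·mx = 0 + 0.8265 + 0.489 + 0.2499 + 0.0999 + 0.037 + 0.0093 = 1.7116
R0 > 1, so the population is growing.

growing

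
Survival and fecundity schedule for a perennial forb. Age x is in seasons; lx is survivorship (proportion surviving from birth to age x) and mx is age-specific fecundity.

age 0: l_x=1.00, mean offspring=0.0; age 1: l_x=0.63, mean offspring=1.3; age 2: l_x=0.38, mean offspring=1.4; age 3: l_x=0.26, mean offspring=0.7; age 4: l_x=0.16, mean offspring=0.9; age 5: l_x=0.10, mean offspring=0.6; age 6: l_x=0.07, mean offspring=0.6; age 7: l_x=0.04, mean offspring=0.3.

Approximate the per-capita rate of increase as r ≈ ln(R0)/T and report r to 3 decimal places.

R0 = Σ lx·mx = 0 + 0.819 + 0.532 + 0.182 + 0.144 + 0.06 + 0.042 + 0.012 = 1.791
Σ x·lx·mx = 3.641; T = 3.641/1.791 = 2.03294…
r ≈ ln(R0)/T = ln(1.791)/2.03294… = 0.28667… → 0.287

0.287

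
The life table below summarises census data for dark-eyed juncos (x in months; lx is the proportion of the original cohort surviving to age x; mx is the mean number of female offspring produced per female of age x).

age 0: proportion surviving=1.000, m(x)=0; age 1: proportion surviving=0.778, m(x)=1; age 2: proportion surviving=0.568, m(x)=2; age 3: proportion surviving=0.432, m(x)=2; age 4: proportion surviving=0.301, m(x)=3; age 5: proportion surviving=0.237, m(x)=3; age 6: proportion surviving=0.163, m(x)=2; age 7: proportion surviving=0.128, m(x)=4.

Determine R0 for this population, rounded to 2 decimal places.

lx·mx by age: 0, 0.778, 1.136, 0.864, 0.903, 0.711, 0.326, 0.512
R0 = Σ lx·mx = 5.23 → 5.23

5.23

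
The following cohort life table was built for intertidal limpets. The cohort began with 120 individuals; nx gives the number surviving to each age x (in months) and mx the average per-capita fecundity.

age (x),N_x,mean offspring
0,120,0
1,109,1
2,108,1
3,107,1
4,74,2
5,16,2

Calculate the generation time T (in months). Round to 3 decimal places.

lx = nx/n0 = nx/120: 1, 0.90833…, 0.9, 0.89167…, 0.61667…, 0.13333…
lx·mx: 0, 0.908333…, 0.9, 0.891667…, 1.233333…, 0.266667… → R0 = 4.2…
x·lx·mx: 0, 0.908333…, 1.8, 2.675…, 4.933333…, 1.333333… → Σ = 11.65…
T = 11.65… / 4.2… = 2.77381… → 2.774

2.774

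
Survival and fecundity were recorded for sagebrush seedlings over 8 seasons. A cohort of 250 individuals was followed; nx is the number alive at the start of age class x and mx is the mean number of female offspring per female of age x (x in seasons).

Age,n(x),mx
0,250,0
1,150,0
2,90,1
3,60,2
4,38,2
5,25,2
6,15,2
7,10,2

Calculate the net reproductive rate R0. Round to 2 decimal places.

lx = nx/n0 = nx/250: 1, 0.6, 0.36, 0.24, 0.152, 0.1, 0.06, 0.04
lx·mx by age: 0, 0, 0.36, 0.48, 0.304, 0.2, 0.12, 0.08
R0 = Σ lx·mx = 1.544 → 1.54

1.54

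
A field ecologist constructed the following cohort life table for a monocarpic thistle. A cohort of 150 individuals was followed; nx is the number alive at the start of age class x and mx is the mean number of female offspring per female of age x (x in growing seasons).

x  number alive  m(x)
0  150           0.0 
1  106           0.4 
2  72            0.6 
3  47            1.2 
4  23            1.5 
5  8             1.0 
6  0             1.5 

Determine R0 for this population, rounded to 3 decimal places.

lx = nx/n0 = nx/150: 1, 0.70667…, 0.48, 0.31333…, 0.15333…, 0.05333…, 0
lx·mx by age: 0, 0.282667…, 0.288, 0.376…, 0.23…, 0.053333…, 0
R0 = Σ lx·mx = 1.23… → 1.230

1.230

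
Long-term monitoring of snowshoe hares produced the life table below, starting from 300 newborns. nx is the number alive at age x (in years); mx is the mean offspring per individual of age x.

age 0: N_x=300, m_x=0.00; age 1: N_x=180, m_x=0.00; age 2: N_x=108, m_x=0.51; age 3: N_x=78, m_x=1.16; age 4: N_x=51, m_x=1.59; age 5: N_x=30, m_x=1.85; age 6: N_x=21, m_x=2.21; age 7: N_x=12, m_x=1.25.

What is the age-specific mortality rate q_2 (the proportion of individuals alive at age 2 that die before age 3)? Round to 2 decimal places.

0.28

lx = nx/n0 = nx/300: 1, 0.6, 0.36, 0.26, 0.17, 0.1, 0.07, 0.04
q_2 = (l_2 − l_3) / l_2 = (0.36 − 0.26) / 0.36
     = 0.1 / 0.36 = 0.277778… → 0.28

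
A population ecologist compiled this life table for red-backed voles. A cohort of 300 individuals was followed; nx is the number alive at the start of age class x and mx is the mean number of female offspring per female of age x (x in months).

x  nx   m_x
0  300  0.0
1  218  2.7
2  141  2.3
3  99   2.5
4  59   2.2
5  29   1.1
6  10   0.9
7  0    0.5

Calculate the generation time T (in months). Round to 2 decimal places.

2.04

lx = nx/n0 = nx/300: 1, 0.72667…, 0.47, 0.33, 0.19667…, 0.09667…, 0.03333…, 0
lx·mx: 0, 1.962…, 1.081, 0.825, 0.432667…, 0.106333…, 0.03…, 0 → R0 = 4.437…
x·lx·mx: 0, 1.962…, 2.162, 2.475, 1.730667…, 0.531667…, 0.18…, 0 → Σ = 9.041333…
T = 9.041333… / 4.437… = 2.037713… → 2.04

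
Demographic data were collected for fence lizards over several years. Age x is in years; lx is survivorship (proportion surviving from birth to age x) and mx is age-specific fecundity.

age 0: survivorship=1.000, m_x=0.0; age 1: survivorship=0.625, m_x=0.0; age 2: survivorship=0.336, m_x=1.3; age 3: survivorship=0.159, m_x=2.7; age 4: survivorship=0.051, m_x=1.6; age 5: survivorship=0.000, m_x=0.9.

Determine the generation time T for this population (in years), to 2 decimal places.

lx·mx: 0, 0, 0.4368, 0.4293, 0.0816, 0 → R0 = 0.9477
x·lx·mx: 0, 0, 0.8736, 1.2879, 0.3264, 0 → Σ = 2.4879
T = 2.4879 / 0.9477 = 2.625198… → 2.63

2.63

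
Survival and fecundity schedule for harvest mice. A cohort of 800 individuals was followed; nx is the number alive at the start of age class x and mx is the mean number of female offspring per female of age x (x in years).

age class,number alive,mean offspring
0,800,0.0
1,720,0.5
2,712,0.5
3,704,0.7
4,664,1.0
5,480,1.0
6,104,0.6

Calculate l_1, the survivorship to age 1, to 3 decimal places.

l_1 = n_1/n_0 = 720/800 = 0.9 → 0.900

0.900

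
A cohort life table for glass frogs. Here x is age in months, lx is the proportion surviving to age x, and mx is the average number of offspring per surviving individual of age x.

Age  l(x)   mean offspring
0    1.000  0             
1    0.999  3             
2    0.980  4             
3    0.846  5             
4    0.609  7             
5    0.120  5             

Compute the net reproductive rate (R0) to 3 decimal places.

16.010

lx·mx by age: 0, 2.997, 3.92, 4.23, 4.263, 0.6
R0 = Σ lx·mx = 16.01 → 16.010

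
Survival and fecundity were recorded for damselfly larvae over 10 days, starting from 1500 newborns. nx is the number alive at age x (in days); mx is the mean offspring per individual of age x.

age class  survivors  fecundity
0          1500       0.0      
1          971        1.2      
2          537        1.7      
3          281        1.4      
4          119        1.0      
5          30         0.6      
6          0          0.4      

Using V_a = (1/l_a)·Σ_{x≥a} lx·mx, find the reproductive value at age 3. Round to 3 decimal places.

lx = nx/n0 = nx/1500: 1, 0.64733…, 0.358, 0.18733…, 0.07933…, 0.02, 0
lx·mx for x ≥ 3: 0.262267…, 0.079333…, 0.012, 0 → sum = 0.3536…
V_3 = 0.3536… / l_3 = 0.3536… / 0.187333… = 1.887544… → 1.888

1.888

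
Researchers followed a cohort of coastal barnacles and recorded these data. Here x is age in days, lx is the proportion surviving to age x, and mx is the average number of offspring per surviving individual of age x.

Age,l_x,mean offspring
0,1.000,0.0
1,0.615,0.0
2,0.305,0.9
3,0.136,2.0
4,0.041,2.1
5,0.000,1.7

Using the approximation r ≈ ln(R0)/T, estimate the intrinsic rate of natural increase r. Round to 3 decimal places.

R0 = Σ lx·mx = 0 + 0 + 0.2745 + 0.272 + 0.0861 + 0 = 0.6326
Σ x·lx·mx = 1.7094; T = 1.7094/0.6326 = 2.70218…
r ≈ ln(R0)/T = ln(0.6326)/2.70218… = -0.16946… → -0.169

-0.169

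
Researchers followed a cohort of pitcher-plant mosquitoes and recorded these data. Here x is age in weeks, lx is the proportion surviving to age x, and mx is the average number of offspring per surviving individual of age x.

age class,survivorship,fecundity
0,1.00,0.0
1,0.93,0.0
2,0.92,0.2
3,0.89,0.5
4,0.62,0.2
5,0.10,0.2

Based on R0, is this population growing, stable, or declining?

declining

R0 = Σ lx·mx = 0 + 0 + 0.184 + 0.445 + 0.124 + 0.02 = 0.773
R0 < 1, so the population is declining.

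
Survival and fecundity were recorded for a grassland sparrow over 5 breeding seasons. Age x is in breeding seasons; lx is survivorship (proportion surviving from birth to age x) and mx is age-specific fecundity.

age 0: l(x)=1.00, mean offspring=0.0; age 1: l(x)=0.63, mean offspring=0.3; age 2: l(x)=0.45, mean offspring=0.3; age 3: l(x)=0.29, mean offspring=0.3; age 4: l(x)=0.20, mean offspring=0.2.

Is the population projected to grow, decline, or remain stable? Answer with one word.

R0 = Σ lx·mx = 0 + 0.189 + 0.135 + 0.087 + 0.04 = 0.451
R0 < 1, so the population is declining.

declining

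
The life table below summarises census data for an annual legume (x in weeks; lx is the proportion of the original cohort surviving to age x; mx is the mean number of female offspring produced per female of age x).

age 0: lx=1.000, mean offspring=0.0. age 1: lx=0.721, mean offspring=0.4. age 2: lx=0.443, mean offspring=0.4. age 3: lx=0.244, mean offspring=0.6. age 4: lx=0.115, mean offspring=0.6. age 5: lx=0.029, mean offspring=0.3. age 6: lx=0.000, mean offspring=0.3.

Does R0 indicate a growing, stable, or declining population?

R0 = Σ lx·mx = 0 + 0.2884 + 0.1772 + 0.1464 + 0.069 + 0.0087 + 0 = 0.6897
R0 < 1, so the population is declining.

declining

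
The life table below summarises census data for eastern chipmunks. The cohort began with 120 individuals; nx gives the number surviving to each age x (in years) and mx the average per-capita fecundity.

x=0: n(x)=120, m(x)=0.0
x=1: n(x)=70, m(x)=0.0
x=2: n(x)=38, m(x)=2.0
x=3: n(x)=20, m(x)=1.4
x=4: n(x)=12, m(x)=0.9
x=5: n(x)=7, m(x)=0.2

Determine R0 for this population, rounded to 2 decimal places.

lx = nx/n0 = nx/120: 1, 0.58333…, 0.31667…, 0.16667…, 0.1, 0.05833…
lx·mx by age: 0, 0, 0.633333…, 0.233333…, 0.09, 0.011667…
R0 = Σ lx·mx = 0.968333… → 0.97

0.97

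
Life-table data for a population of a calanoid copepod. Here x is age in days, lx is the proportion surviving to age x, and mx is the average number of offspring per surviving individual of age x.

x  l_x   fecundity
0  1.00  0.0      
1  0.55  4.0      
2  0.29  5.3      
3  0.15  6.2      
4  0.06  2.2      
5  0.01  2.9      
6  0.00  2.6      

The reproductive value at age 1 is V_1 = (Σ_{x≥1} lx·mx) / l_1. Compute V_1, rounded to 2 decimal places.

8.78

lx·mx for x ≥ 1: 2.2, 1.537, 0.93, 0.132, 0.029, 0 → sum = 4.828
V_1 = 4.828 / l_1 = 4.828 / 0.55 = 8.778182… → 8.78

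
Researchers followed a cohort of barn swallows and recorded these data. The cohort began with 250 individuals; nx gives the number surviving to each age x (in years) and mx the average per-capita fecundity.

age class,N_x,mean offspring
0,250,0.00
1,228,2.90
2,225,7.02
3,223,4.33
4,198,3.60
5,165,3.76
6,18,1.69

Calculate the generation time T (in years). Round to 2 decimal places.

lx = nx/n0 = nx/250: 1, 0.912, 0.9, 0.892, 0.792, 0.66, 0.072
lx·mx: 0, 2.6448, 6.318, 3.86236, 2.8512, 2.4816, 0.12168 → R0 = 18.27964
x·lx·mx: 0, 2.6448, 12.636, 11.58708, 11.4048, 12.408, 0.73008 → Σ = 51.41076
T = 51.41076 / 18.27964 = 2.81246… → 2.81

2.81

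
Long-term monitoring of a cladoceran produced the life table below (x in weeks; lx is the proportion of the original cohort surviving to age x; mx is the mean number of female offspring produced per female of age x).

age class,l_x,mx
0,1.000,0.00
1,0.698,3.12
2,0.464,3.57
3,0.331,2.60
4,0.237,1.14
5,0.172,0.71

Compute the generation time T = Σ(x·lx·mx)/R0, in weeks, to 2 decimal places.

lx·mx: 0, 2.17776, 1.65648, 0.8606, 0.27018, 0.12212 → R0 = 5.08714
x·lx·mx: 0, 2.17776, 3.31296, 2.5818, 1.08072, 0.6106 → Σ = 9.76384
T = 9.76384 / 5.08714 = 1.919318… → 1.92

1.92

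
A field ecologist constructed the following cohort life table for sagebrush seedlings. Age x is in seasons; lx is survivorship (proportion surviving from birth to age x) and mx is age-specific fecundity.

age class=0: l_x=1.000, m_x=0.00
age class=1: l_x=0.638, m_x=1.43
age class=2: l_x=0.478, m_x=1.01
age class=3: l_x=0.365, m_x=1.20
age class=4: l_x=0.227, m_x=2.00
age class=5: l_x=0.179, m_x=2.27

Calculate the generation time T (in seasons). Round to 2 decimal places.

lx·mx: 0, 0.91234, 0.48278, 0.438, 0.454, 0.40633 → R0 = 2.69345
x·lx·mx: 0, 0.91234, 0.96556, 1.314, 1.816, 2.03165 → Σ = 7.03955
T = 7.03955 / 2.69345 = 2.613581… → 2.61

2.61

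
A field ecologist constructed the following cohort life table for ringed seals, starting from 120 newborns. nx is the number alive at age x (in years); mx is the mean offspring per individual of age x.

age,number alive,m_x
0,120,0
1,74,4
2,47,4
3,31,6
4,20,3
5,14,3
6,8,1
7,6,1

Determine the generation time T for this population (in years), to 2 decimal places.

2.25

lx = nx/n0 = nx/120: 1, 0.61667…, 0.39167…, 0.25833…, 0.16667…, 0.11667…, 0.06667…, 0.05
lx·mx: 0, 2.466667…, 1.566667…, 1.55…, 0.5…, 0.35…, 0.066667…, 0.05 → R0 = 6.55…
x·lx·mx: 0, 2.466667…, 3.133333…, 4.65…, 2…, 1.75…, 0.4…, 0.35 → Σ = 14.75…
T = 14.75… / 6.55… = 2.251908… → 2.25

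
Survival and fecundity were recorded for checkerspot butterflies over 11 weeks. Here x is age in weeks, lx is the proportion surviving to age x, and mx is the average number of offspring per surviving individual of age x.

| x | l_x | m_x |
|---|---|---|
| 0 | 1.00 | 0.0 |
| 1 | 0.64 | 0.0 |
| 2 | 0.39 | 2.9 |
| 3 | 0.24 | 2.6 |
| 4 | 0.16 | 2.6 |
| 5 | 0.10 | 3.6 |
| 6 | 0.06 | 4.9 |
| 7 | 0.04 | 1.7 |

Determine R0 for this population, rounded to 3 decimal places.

lx·mx by age: 0, 0, 1.131, 0.624, 0.416, 0.36, 0.294, 0.068
R0 = Σ lx·mx = 2.893 → 2.893

2.893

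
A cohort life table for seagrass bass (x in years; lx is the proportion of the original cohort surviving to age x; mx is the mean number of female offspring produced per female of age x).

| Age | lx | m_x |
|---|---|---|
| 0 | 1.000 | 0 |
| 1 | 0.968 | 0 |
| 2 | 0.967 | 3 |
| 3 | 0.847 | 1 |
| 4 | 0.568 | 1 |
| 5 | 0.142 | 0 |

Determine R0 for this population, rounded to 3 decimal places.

lx·mx by age: 0, 0, 2.901, 0.847, 0.568, 0
R0 = Σ lx·mx = 4.316 → 4.316

4.316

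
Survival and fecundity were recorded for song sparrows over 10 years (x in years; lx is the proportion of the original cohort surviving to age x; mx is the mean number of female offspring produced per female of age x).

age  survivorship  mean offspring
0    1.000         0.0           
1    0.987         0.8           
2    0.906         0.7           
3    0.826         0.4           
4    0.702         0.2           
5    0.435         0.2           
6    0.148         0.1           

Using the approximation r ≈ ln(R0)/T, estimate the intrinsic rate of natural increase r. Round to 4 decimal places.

R0 = Σ lx·mx = 0 + 0.7896 + 0.6342 + 0.3304 + 0.1404 + 0.087 + 0.0148 = 1.9964
Σ x·lx·mx = 4.1346; T = 4.1346/1.9964 = 2.07103…
r ≈ ln(R0)/T = ln(1.9964)/2.07103… = 0.333818… → 0.3338

0.3338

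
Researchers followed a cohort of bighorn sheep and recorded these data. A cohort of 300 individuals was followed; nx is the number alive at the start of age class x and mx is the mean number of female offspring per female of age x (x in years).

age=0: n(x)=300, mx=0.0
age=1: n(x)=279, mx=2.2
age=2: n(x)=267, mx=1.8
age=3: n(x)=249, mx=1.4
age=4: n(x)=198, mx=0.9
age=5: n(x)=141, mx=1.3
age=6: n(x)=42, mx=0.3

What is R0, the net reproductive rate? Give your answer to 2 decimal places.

6.06

lx = nx/n0 = nx/300: 1, 0.93, 0.89, 0.83, 0.66, 0.47, 0.14
lx·mx by age: 0, 2.046, 1.602, 1.162, 0.594, 0.611, 0.042
R0 = Σ lx·mx = 6.057 → 6.06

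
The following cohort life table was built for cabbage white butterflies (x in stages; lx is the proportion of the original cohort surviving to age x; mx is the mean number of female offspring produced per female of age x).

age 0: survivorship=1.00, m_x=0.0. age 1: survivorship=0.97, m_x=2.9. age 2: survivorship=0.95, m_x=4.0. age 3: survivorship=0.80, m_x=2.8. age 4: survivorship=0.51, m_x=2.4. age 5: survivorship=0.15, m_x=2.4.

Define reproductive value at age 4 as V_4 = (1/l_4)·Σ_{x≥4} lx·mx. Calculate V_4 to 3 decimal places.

3.106

lx·mx for x ≥ 4: 1.224, 0.36 → sum = 1.584
V_4 = 1.584 / l_4 = 1.584 / 0.51 = 3.105882… → 3.106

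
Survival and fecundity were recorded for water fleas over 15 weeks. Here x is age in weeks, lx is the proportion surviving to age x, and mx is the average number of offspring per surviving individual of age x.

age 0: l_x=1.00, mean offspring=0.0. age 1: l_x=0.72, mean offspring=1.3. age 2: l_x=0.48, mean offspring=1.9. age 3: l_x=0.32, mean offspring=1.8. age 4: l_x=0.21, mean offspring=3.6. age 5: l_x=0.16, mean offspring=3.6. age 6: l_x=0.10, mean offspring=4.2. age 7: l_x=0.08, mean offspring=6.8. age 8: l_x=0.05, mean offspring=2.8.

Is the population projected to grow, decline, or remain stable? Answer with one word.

growing

R0 = Σ lx·mx = 0 + 0.936 + 0.912 + 0.576 + 0.756 + 0.576 + 0.42 + 0.544 + 0.14 = 4.86
R0 > 1, so the population is growing.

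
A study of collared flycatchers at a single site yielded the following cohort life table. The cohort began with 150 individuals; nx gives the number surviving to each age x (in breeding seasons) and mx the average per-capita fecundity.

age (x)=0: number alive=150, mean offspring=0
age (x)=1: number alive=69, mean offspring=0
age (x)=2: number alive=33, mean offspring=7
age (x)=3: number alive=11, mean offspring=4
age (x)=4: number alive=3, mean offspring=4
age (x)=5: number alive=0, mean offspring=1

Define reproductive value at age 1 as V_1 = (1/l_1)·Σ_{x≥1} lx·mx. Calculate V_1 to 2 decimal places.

lx = nx/n0 = nx/150: 1, 0.46, 0.22, 0.07333…, 0.02, 0
lx·mx for x ≥ 1: 0, 1.54, 0.293333…, 0.08, 0 → sum = 1.913333…
V_1 = 1.913333… / l_1 = 1.913333… / 0.46 = 4.15942… → 4.16

4.16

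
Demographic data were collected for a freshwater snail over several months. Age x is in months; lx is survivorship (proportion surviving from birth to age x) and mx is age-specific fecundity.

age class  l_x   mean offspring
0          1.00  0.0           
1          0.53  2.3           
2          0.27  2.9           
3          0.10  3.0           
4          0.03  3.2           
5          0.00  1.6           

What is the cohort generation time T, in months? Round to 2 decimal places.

1.70

lx·mx: 0, 1.219, 0.783, 0.3, 0.096, 0 → R0 = 2.398
x·lx·mx: 0, 1.219, 1.566, 0.9, 0.384, 0 → Σ = 4.069
T = 4.069 / 2.398 = 1.696831… → 1.70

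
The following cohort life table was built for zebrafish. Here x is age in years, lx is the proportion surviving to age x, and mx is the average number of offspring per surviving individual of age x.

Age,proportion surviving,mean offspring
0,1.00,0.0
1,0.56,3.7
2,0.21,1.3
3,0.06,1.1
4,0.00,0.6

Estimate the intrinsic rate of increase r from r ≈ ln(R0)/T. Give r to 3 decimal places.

R0 = Σ lx·mx = 0 + 2.072 + 0.273 + 0.066 + 0 = 2.411
Σ x·lx·mx = 2.816; T = 2.816/2.411 = 1.16798…
r ≈ ln(R0)/T = ln(2.411)/1.16798… = 0.75347… → 0.753

0.753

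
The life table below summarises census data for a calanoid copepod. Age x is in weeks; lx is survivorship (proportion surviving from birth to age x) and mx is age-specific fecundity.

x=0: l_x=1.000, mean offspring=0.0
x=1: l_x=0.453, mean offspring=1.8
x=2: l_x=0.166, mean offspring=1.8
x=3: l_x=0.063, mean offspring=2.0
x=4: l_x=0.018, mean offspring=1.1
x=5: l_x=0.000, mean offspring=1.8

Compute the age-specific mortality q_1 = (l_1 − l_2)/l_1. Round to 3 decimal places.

0.634

q_1 = (l_1 − l_2) / l_1 = (0.453 − 0.166) / 0.453
     = 0.287 / 0.453 = 0.633554… → 0.634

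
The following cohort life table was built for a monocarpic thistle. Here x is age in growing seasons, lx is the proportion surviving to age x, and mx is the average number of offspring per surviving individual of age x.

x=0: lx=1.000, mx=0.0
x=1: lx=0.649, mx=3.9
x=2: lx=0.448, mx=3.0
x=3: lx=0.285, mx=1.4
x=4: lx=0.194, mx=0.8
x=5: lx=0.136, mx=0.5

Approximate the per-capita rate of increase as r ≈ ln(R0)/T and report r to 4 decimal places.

R0 = Σ lx·mx = 0 + 2.5311 + 1.344 + 0.399 + 0.1552 + 0.068 = 4.4973
Σ x·lx·mx = 7.3769; T = 7.3769/4.4973 = 1.6403…
r ≈ ln(R0)/T = ln(4.4973)/1.6403… = 0.916589… → 0.9166

0.9166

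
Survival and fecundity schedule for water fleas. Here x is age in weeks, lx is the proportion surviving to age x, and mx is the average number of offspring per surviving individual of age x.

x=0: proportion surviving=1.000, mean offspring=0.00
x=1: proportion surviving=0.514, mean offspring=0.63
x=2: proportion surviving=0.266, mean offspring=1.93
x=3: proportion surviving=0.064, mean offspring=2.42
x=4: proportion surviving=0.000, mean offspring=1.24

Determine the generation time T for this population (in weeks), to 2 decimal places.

1.83

lx·mx: 0, 0.32382, 0.51338, 0.15488, 0 → R0 = 0.99208
x·lx·mx: 0, 0.32382, 1.02676, 0.46464, 0 → Σ = 1.81522
T = 1.81522 / 0.99208 = 1.829711… → 1.83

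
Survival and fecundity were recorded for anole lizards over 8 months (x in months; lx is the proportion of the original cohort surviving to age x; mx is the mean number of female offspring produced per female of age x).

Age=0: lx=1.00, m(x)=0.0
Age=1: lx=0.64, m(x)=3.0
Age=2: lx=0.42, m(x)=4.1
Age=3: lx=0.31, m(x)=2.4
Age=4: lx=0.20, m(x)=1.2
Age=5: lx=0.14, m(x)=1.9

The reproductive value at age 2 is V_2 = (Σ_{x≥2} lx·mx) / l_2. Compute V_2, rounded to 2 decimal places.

lx·mx for x ≥ 2: 1.722, 0.744, 0.24, 0.266 → sum = 2.972
V_2 = 2.972 / l_2 = 2.972 / 0.42 = 7.07619… → 7.08

7.08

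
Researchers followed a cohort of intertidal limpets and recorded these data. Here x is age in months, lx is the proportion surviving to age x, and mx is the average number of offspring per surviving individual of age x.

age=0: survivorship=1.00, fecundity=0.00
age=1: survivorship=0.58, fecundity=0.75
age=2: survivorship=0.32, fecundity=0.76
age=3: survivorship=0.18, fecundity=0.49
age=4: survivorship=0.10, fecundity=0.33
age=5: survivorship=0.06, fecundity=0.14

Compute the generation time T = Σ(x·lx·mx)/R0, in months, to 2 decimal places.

lx·mx: 0, 0.435, 0.2432, 0.0882, 0.033, 0.0084 → R0 = 0.8078
x·lx·mx: 0, 0.435, 0.4864, 0.2646, 0.132, 0.042 → Σ = 1.36
T = 1.36 / 0.8078 = 1.683585… → 1.68

1.68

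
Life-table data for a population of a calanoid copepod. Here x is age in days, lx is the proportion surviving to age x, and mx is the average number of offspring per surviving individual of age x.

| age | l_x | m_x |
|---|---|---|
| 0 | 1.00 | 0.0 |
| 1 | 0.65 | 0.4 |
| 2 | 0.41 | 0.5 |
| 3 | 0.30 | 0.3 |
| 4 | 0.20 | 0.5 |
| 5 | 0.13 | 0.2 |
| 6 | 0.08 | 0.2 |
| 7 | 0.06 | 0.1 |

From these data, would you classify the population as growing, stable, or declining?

R0 = Σ lx·mx = 0 + 0.26 + 0.205 + 0.09 + 0.1 + 0.026 + 0.016 + 0.006 = 0.703
R0 < 1, so the population is declining.

declining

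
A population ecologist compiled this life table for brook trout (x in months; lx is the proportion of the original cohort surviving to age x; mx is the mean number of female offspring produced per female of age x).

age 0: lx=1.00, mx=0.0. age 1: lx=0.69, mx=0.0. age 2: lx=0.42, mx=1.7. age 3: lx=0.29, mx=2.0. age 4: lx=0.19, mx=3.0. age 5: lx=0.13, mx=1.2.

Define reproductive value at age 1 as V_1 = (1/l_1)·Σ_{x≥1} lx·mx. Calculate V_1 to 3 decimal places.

2.928

lx·mx for x ≥ 1: 0, 0.714, 0.58, 0.57, 0.156 → sum = 2.02
V_1 = 2.02 / l_1 = 2.02 / 0.69 = 2.927536… → 2.928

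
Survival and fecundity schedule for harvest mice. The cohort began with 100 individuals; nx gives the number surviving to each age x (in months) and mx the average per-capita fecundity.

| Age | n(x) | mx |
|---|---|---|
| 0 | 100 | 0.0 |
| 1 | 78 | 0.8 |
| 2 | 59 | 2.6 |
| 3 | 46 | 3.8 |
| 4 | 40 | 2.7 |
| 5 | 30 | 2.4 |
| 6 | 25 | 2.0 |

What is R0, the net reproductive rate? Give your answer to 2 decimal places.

6.21

lx = nx/n0 = nx/100: 1, 0.78, 0.59, 0.46, 0.4, 0.3, 0.25
lx·mx by age: 0, 0.624, 1.534, 1.748, 1.08, 0.72, 0.5
R0 = Σ lx·mx = 6.206 → 6.21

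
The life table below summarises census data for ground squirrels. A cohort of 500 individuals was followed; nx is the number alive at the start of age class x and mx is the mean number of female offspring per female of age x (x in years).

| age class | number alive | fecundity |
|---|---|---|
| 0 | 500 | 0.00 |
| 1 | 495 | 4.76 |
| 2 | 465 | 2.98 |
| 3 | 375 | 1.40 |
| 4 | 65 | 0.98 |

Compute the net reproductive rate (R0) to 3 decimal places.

8.661

lx = nx/n0 = nx/500: 1, 0.99, 0.93, 0.75, 0.13
lx·mx by age: 0, 4.7124, 2.7714, 1.05, 0.1274
R0 = Σ lx·mx = 8.6612 → 8.661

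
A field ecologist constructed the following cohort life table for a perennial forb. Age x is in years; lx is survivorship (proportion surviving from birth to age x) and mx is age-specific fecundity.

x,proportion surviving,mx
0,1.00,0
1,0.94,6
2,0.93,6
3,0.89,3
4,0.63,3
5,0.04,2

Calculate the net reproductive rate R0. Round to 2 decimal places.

lx·mx by age: 0, 5.64, 5.58, 2.67, 1.89, 0.08
R0 = Σ lx·mx = 15.86 → 15.86

15.86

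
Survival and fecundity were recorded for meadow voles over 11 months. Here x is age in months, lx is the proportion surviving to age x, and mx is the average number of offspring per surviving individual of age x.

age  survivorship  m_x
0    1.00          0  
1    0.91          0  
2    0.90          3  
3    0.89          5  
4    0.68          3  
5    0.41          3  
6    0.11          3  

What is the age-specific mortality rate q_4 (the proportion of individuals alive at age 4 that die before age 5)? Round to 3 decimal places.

q_4 = (l_4 − l_5) / l_4 = (0.68 − 0.41) / 0.68
     = 0.27 / 0.68 = 0.397059… → 0.397

0.397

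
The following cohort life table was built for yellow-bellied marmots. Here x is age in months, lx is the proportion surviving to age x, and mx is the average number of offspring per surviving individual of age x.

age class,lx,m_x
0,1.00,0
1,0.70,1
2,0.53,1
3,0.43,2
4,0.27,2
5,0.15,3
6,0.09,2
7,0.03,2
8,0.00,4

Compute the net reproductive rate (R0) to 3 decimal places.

lx·mx by age: 0, 0.7, 0.53, 0.86, 0.54, 0.45, 0.18, 0.06, 0
R0 = Σ lx·mx = 3.32 → 3.320

3.320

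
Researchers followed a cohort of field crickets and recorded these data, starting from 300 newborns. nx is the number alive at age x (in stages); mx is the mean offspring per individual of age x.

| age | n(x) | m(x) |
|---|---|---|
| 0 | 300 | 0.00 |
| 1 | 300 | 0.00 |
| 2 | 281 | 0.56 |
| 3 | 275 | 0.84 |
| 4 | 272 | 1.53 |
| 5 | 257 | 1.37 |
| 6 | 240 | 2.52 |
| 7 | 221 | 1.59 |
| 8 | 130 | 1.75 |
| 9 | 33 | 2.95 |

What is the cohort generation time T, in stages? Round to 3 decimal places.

5.422

lx = nx/n0 = nx/300: 1, 1, 0.93667…, 0.91667…, 0.90667…, 0.85667…, 0.8, 0.73667…, 0.43333…, 0.11
lx·mx: 0, 0, 0.524533…, 0.77…, 1.3872…, 1.173633…, 2.016, 1.1713…, 0.758333…, 0.3245 → R0 = 8.1255…
x·lx·mx: 0, 0, 1.049067…, 2.31…, 5.5488…, 5.868167…, 12.096, 8.1991…, 6.066667…, 2.9205 → Σ = 44.0583…
T = 44.0583… / 8.1255… = 5.422226… → 5.422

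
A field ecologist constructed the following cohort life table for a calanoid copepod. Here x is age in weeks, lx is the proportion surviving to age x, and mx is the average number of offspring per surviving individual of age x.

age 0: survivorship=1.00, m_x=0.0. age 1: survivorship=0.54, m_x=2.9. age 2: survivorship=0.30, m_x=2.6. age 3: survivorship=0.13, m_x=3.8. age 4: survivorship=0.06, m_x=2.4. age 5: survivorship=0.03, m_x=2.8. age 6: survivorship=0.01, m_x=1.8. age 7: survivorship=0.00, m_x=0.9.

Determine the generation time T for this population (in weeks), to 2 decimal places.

1.85

lx·mx: 0, 1.566, 0.78, 0.494, 0.144, 0.084, 0.018, 0 → R0 = 3.086
x·lx·mx: 0, 1.566, 1.56, 1.482, 0.576, 0.42, 0.108, 0 → Σ = 5.712
T = 5.712 / 3.086 = 1.85094… → 1.85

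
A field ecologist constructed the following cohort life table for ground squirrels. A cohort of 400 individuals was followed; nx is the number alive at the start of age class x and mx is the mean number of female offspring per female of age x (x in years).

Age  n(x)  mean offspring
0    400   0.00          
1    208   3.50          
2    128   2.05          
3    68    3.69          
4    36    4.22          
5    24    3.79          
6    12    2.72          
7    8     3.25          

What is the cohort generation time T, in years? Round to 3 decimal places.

2.233

lx = nx/n0 = nx/400: 1, 0.52, 0.32, 0.17, 0.09, 0.06, 0.03, 0.02
lx·mx: 0, 1.82, 0.656, 0.6273, 0.3798, 0.2274, 0.0816, 0.065 → R0 = 3.8571
x·lx·mx: 0, 1.82, 1.312, 1.8819, 1.5192, 1.137, 0.4896, 0.455 → Σ = 8.6147
T = 8.6147 / 3.8571 = 2.233466… → 2.233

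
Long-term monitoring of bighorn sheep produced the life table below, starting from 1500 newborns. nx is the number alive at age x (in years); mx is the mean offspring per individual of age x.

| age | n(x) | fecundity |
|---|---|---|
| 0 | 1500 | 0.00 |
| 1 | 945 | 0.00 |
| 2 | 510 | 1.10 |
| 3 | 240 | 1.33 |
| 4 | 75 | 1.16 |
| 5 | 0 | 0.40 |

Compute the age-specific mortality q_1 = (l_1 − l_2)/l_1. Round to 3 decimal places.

lx = nx/n0 = nx/1500: 1, 0.63, 0.34, 0.16, 0.05, 0
q_1 = (l_1 − l_2) / l_1 = (0.63 − 0.34) / 0.63
     = 0.29 / 0.63 = 0.460317… → 0.460

0.460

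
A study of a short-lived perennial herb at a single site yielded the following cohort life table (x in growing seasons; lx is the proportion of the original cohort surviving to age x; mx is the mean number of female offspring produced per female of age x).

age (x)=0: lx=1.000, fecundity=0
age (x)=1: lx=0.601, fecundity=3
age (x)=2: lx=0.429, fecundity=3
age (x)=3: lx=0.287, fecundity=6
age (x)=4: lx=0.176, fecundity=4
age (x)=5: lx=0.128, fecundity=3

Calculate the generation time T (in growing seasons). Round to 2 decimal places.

2.42

lx·mx: 0, 1.803, 1.287, 1.722, 0.704, 0.384 → R0 = 5.9
x·lx·mx: 0, 1.803, 2.574, 5.166, 2.816, 1.92 → Σ = 14.279
T = 14.279 / 5.9 = 2.420169… → 2.42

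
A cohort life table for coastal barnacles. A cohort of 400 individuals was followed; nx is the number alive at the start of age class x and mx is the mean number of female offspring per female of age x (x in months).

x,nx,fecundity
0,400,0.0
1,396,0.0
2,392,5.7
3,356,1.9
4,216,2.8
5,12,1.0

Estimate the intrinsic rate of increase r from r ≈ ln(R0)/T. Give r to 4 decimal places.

lx = nx/n0 = nx/400: 1, 0.99, 0.98, 0.89, 0.54, 0.03
R0 = Σ lx·mx = 0 + 0 + 5.586 + 1.691 + 1.512 + 0.03 = 8.819
Σ x·lx·mx = 22.443; T = 22.443/8.819 = 2.54485…
r ≈ ln(R0)/T = ln(8.819)/2.54485… = 0.855418… → 0.8554

0.8554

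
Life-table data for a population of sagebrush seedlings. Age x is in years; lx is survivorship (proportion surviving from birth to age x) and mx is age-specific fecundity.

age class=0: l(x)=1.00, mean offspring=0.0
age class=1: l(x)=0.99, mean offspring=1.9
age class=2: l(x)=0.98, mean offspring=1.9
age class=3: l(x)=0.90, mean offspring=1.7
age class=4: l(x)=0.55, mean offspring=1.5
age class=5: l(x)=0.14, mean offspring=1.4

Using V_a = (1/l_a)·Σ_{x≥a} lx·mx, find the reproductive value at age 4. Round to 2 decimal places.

lx·mx for x ≥ 4: 0.825, 0.196 → sum = 1.021
V_4 = 1.021 / l_4 = 1.021 / 0.55 = 1.856364… → 1.86

1.86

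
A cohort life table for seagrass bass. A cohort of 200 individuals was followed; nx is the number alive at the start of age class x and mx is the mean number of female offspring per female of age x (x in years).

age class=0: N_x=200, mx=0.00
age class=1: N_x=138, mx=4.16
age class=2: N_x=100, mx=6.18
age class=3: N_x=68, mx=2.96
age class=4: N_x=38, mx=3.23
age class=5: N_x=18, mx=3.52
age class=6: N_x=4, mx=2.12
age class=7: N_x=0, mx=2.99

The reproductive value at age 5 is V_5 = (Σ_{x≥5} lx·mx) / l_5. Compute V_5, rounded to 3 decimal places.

3.991

lx = nx/n0 = nx/200: 1, 0.69, 0.5, 0.34, 0.19, 0.09, 0.02, 0
lx·mx for x ≥ 5: 0.3168, 0.0424, 0 → sum = 0.3592
V_5 = 0.3592 / l_5 = 0.3592 / 0.09 = 3.991111… → 3.991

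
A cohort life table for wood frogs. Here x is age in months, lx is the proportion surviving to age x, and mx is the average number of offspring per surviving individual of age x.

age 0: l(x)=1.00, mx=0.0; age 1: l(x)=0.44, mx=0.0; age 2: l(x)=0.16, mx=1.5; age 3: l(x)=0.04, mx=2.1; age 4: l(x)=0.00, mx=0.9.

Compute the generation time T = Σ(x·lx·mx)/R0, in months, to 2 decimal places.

2.26

lx·mx: 0, 0, 0.24, 0.084, 0 → R0 = 0.324
x·lx·mx: 0, 0, 0.48, 0.252, 0 → Σ = 0.732
T = 0.732 / 0.324 = 2.259259… → 2.26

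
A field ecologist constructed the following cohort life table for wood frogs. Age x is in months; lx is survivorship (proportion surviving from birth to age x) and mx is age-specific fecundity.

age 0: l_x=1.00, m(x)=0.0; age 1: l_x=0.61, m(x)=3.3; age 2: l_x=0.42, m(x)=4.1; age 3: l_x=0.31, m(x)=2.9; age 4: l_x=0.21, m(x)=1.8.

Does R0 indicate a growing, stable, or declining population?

growing

R0 = Σ lx·mx = 0 + 2.013 + 1.722 + 0.899 + 0.378 = 5.012
R0 > 1, so the population is growing.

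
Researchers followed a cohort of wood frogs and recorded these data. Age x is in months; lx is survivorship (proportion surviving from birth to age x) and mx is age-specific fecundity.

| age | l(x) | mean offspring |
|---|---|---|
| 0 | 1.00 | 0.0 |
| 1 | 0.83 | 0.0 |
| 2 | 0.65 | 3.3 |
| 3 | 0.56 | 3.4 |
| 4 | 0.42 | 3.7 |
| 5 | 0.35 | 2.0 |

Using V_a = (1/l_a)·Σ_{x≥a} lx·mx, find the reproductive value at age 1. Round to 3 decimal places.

7.594

lx·mx for x ≥ 1: 0, 2.145, 1.904, 1.554, 0.7 → sum = 6.303
V_1 = 6.303 / l_1 = 6.303 / 0.83 = 7.593976… → 7.594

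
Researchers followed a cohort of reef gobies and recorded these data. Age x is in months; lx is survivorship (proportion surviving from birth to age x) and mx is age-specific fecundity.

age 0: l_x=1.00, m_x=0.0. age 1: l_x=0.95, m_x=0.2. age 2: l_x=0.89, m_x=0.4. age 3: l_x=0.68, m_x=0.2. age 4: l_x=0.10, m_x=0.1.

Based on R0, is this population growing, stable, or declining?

declining

R0 = Σ lx·mx = 0 + 0.19 + 0.356 + 0.136 + 0.01 = 0.692
R0 < 1, so the population is declining.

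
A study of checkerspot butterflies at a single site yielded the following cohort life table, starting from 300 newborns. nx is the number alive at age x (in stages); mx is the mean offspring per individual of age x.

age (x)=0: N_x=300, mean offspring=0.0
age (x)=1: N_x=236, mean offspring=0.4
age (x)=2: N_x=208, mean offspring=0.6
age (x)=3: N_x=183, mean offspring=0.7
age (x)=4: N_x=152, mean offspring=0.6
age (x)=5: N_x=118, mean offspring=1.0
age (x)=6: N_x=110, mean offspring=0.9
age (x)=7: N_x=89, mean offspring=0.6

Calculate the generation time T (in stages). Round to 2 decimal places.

3.74

lx = nx/n0 = nx/300: 1, 0.78667…, 0.69333…, 0.61, 0.50667…, 0.39333…, 0.36667…, 0.29667…
lx·mx: 0, 0.314667…, 0.416…, 0.427, 0.304…, 0.393333…, 0.33…, 0.178… → R0 = 2.363…
x·lx·mx: 0, 0.314667…, 0.832…, 1.281, 1.216…, 1.966667…, 1.98…, 1.246… → Σ = 8.836333…
T = 8.836333… / 2.363… = 3.739455… → 3.74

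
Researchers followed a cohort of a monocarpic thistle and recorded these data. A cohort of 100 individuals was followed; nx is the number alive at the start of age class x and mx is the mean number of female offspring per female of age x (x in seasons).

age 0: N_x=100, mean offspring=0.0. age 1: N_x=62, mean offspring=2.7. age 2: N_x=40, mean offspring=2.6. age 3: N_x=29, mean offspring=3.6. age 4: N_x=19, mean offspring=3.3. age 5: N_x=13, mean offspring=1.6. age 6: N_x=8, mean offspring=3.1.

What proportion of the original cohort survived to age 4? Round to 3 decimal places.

0.190

l_4 = n_4/n_0 = 19/100 = 0.19 → 0.190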